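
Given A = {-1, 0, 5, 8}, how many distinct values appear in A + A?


A + A = {a + a' : a, a' ∈ A}; |A| = 4.
General bounds: 2|A| - 1 ≤ |A + A| ≤ |A|(|A|+1)/2, i.e. 7 ≤ |A + A| ≤ 10.
Lower bound 2|A|-1 is attained iff A is an arithmetic progression.
Enumerate sums a + a' for a ≤ a' (symmetric, so this suffices):
a = -1: -1+-1=-2, -1+0=-1, -1+5=4, -1+8=7
a = 0: 0+0=0, 0+5=5, 0+8=8
a = 5: 5+5=10, 5+8=13
a = 8: 8+8=16
Distinct sums: {-2, -1, 0, 4, 5, 7, 8, 10, 13, 16}
|A + A| = 10

|A + A| = 10


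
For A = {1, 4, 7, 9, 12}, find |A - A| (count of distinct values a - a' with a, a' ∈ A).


A - A = {a - a' : a, a' ∈ A}; |A| = 5.
Bounds: 2|A|-1 ≤ |A - A| ≤ |A|² - |A| + 1, i.e. 9 ≤ |A - A| ≤ 21.
Note: 0 ∈ A - A always (from a - a). The set is symmetric: if d ∈ A - A then -d ∈ A - A.
Enumerate nonzero differences d = a - a' with a > a' (then include -d):
Positive differences: {2, 3, 5, 6, 8, 11}
Full difference set: {0} ∪ (positive diffs) ∪ (negative diffs).
|A - A| = 1 + 2·6 = 13 (matches direct enumeration: 13).

|A - A| = 13


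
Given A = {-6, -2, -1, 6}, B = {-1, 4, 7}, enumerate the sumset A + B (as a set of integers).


A + B = {a + b : a ∈ A, b ∈ B}.
Enumerate all |A|·|B| = 4·3 = 12 pairs (a, b) and collect distinct sums.
a = -6: -6+-1=-7, -6+4=-2, -6+7=1
a = -2: -2+-1=-3, -2+4=2, -2+7=5
a = -1: -1+-1=-2, -1+4=3, -1+7=6
a = 6: 6+-1=5, 6+4=10, 6+7=13
Collecting distinct sums: A + B = {-7, -3, -2, 1, 2, 3, 5, 6, 10, 13}
|A + B| = 10

A + B = {-7, -3, -2, 1, 2, 3, 5, 6, 10, 13}


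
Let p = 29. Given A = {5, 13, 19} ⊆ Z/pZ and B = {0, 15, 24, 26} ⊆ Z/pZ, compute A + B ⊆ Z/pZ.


Work in Z/29Z: reduce every sum a + b modulo 29.
Enumerate all 12 pairs:
a = 5: 5+0=5, 5+15=20, 5+24=0, 5+26=2
a = 13: 13+0=13, 13+15=28, 13+24=8, 13+26=10
a = 19: 19+0=19, 19+15=5, 19+24=14, 19+26=16
Distinct residues collected: {0, 2, 5, 8, 10, 13, 14, 16, 19, 20, 28}
|A + B| = 11 (out of 29 total residues).

A + B = {0, 2, 5, 8, 10, 13, 14, 16, 19, 20, 28}


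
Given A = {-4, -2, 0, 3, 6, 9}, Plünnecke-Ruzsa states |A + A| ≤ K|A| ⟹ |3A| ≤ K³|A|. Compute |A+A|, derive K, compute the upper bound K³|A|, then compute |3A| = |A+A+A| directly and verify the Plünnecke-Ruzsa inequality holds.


|A| = 6.
Step 1: Compute A + A by enumerating all 36 pairs.
A + A = {-8, -6, -4, -2, -1, 0, 1, 2, 3, 4, 5, 6, 7, 9, 12, 15, 18}, so |A + A| = 17.
Step 2: Doubling constant K = |A + A|/|A| = 17/6 = 17/6 ≈ 2.8333.
Step 3: Plünnecke-Ruzsa gives |3A| ≤ K³·|A| = (2.8333)³ · 6 ≈ 136.4722.
Step 4: Compute 3A = A + A + A directly by enumerating all triples (a,b,c) ∈ A³; |3A| = 30.
Step 5: Check 30 ≤ 136.4722? Yes ✓.

K = 17/6, Plünnecke-Ruzsa bound K³|A| ≈ 136.4722, |3A| = 30, inequality holds.


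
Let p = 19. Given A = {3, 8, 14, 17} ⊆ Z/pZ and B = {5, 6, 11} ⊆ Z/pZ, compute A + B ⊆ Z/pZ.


Work in Z/19Z: reduce every sum a + b modulo 19.
Enumerate all 12 pairs:
a = 3: 3+5=8, 3+6=9, 3+11=14
a = 8: 8+5=13, 8+6=14, 8+11=0
a = 14: 14+5=0, 14+6=1, 14+11=6
a = 17: 17+5=3, 17+6=4, 17+11=9
Distinct residues collected: {0, 1, 3, 4, 6, 8, 9, 13, 14}
|A + B| = 9 (out of 19 total residues).

A + B = {0, 1, 3, 4, 6, 8, 9, 13, 14}


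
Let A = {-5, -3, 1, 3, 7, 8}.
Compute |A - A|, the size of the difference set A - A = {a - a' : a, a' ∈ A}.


A - A = {a - a' : a, a' ∈ A}; |A| = 6.
Bounds: 2|A|-1 ≤ |A - A| ≤ |A|² - |A| + 1, i.e. 11 ≤ |A - A| ≤ 31.
Note: 0 ∈ A - A always (from a - a). The set is symmetric: if d ∈ A - A then -d ∈ A - A.
Enumerate nonzero differences d = a - a' with a > a' (then include -d):
Positive differences: {1, 2, 4, 5, 6, 7, 8, 10, 11, 12, 13}
Full difference set: {0} ∪ (positive diffs) ∪ (negative diffs).
|A - A| = 1 + 2·11 = 23 (matches direct enumeration: 23).

|A - A| = 23


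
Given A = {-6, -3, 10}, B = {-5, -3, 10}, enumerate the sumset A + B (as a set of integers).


A + B = {a + b : a ∈ A, b ∈ B}.
Enumerate all |A|·|B| = 3·3 = 9 pairs (a, b) and collect distinct sums.
a = -6: -6+-5=-11, -6+-3=-9, -6+10=4
a = -3: -3+-5=-8, -3+-3=-6, -3+10=7
a = 10: 10+-5=5, 10+-3=7, 10+10=20
Collecting distinct sums: A + B = {-11, -9, -8, -6, 4, 5, 7, 20}
|A + B| = 8

A + B = {-11, -9, -8, -6, 4, 5, 7, 20}


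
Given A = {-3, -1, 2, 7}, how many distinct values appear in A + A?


A + A = {a + a' : a, a' ∈ A}; |A| = 4.
General bounds: 2|A| - 1 ≤ |A + A| ≤ |A|(|A|+1)/2, i.e. 7 ≤ |A + A| ≤ 10.
Lower bound 2|A|-1 is attained iff A is an arithmetic progression.
Enumerate sums a + a' for a ≤ a' (symmetric, so this suffices):
a = -3: -3+-3=-6, -3+-1=-4, -3+2=-1, -3+7=4
a = -1: -1+-1=-2, -1+2=1, -1+7=6
a = 2: 2+2=4, 2+7=9
a = 7: 7+7=14
Distinct sums: {-6, -4, -2, -1, 1, 4, 6, 9, 14}
|A + A| = 9

|A + A| = 9


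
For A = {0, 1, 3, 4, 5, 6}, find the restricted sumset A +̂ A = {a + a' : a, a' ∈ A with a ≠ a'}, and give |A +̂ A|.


Restricted sumset: A +̂ A = {a + a' : a ∈ A, a' ∈ A, a ≠ a'}.
Equivalently, take A + A and drop any sum 2a that is achievable ONLY as a + a for a ∈ A (i.e. sums representable only with equal summands).
Enumerate pairs (a, a') with a < a' (symmetric, so each unordered pair gives one sum; this covers all a ≠ a'):
  0 + 1 = 1
  0 + 3 = 3
  0 + 4 = 4
  0 + 5 = 5
  0 + 6 = 6
  1 + 3 = 4
  1 + 4 = 5
  1 + 5 = 6
  1 + 6 = 7
  3 + 4 = 7
  3 + 5 = 8
  3 + 6 = 9
  4 + 5 = 9
  4 + 6 = 10
  5 + 6 = 11
Collected distinct sums: {1, 3, 4, 5, 6, 7, 8, 9, 10, 11}
|A +̂ A| = 10
(Reference bound: |A +̂ A| ≥ 2|A| - 3 for |A| ≥ 2, with |A| = 6 giving ≥ 9.)

|A +̂ A| = 10


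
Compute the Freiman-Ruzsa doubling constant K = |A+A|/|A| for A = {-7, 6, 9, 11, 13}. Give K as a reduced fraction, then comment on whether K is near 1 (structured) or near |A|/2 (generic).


|A| = 5.
Compute A + A by enumerating all 25 pairs.
A + A = {-14, -1, 2, 4, 6, 12, 15, 17, 18, 19, 20, 22, 24, 26}, so |A + A| = 14.
K = |A + A| / |A| = 14/5 (already in lowest terms) ≈ 2.8000.
Reference: AP of size 5 gives K = 9/5 ≈ 1.8000; a fully generic set of size 5 gives K ≈ 3.0000.

|A| = 5, |A + A| = 14, K = 14/5.


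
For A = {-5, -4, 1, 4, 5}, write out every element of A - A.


A - A = {a - a' : a, a' ∈ A}.
Compute a - a' for each ordered pair (a, a'):
a = -5: -5--5=0, -5--4=-1, -5-1=-6, -5-4=-9, -5-5=-10
a = -4: -4--5=1, -4--4=0, -4-1=-5, -4-4=-8, -4-5=-9
a = 1: 1--5=6, 1--4=5, 1-1=0, 1-4=-3, 1-5=-4
a = 4: 4--5=9, 4--4=8, 4-1=3, 4-4=0, 4-5=-1
a = 5: 5--5=10, 5--4=9, 5-1=4, 5-4=1, 5-5=0
Collecting distinct values (and noting 0 appears from a-a):
A - A = {-10, -9, -8, -6, -5, -4, -3, -1, 0, 1, 3, 4, 5, 6, 8, 9, 10}
|A - A| = 17

A - A = {-10, -9, -8, -6, -5, -4, -3, -1, 0, 1, 3, 4, 5, 6, 8, 9, 10}


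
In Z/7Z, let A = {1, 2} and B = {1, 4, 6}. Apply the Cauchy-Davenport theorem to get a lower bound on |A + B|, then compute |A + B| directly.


Cauchy-Davenport: |A + B| ≥ min(p, |A| + |B| - 1) for A, B nonempty in Z/pZ.
|A| = 2, |B| = 3, p = 7.
CD lower bound = min(7, 2 + 3 - 1) = min(7, 4) = 4.
Compute A + B mod 7 directly:
a = 1: 1+1=2, 1+4=5, 1+6=0
a = 2: 2+1=3, 2+4=6, 2+6=1
A + B = {0, 1, 2, 3, 5, 6}, so |A + B| = 6.
Verify: 6 ≥ 4? Yes ✓.

CD lower bound = 4, actual |A + B| = 6.


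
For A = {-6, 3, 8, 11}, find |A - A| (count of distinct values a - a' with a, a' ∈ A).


A - A = {a - a' : a, a' ∈ A}; |A| = 4.
Bounds: 2|A|-1 ≤ |A - A| ≤ |A|² - |A| + 1, i.e. 7 ≤ |A - A| ≤ 13.
Note: 0 ∈ A - A always (from a - a). The set is symmetric: if d ∈ A - A then -d ∈ A - A.
Enumerate nonzero differences d = a - a' with a > a' (then include -d):
Positive differences: {3, 5, 8, 9, 14, 17}
Full difference set: {0} ∪ (positive diffs) ∪ (negative diffs).
|A - A| = 1 + 2·6 = 13 (matches direct enumeration: 13).

|A - A| = 13


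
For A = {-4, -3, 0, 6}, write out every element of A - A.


A - A = {a - a' : a, a' ∈ A}.
Compute a - a' for each ordered pair (a, a'):
a = -4: -4--4=0, -4--3=-1, -4-0=-4, -4-6=-10
a = -3: -3--4=1, -3--3=0, -3-0=-3, -3-6=-9
a = 0: 0--4=4, 0--3=3, 0-0=0, 0-6=-6
a = 6: 6--4=10, 6--3=9, 6-0=6, 6-6=0
Collecting distinct values (and noting 0 appears from a-a):
A - A = {-10, -9, -6, -4, -3, -1, 0, 1, 3, 4, 6, 9, 10}
|A - A| = 13

A - A = {-10, -9, -6, -4, -3, -1, 0, 1, 3, 4, 6, 9, 10}


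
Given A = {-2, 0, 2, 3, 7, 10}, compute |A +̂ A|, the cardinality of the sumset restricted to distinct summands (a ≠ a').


Restricted sumset: A +̂ A = {a + a' : a ∈ A, a' ∈ A, a ≠ a'}.
Equivalently, take A + A and drop any sum 2a that is achievable ONLY as a + a for a ∈ A (i.e. sums representable only with equal summands).
Enumerate pairs (a, a') with a < a' (symmetric, so each unordered pair gives one sum; this covers all a ≠ a'):
  -2 + 0 = -2
  -2 + 2 = 0
  -2 + 3 = 1
  -2 + 7 = 5
  -2 + 10 = 8
  0 + 2 = 2
  0 + 3 = 3
  0 + 7 = 7
  0 + 10 = 10
  2 + 3 = 5
  2 + 7 = 9
  2 + 10 = 12
  3 + 7 = 10
  3 + 10 = 13
  7 + 10 = 17
Collected distinct sums: {-2, 0, 1, 2, 3, 5, 7, 8, 9, 10, 12, 13, 17}
|A +̂ A| = 13
(Reference bound: |A +̂ A| ≥ 2|A| - 3 for |A| ≥ 2, with |A| = 6 giving ≥ 9.)

|A +̂ A| = 13


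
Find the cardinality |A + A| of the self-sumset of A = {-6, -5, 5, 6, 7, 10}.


A + A = {a + a' : a, a' ∈ A}; |A| = 6.
General bounds: 2|A| - 1 ≤ |A + A| ≤ |A|(|A|+1)/2, i.e. 11 ≤ |A + A| ≤ 21.
Lower bound 2|A|-1 is attained iff A is an arithmetic progression.
Enumerate sums a + a' for a ≤ a' (symmetric, so this suffices):
a = -6: -6+-6=-12, -6+-5=-11, -6+5=-1, -6+6=0, -6+7=1, -6+10=4
a = -5: -5+-5=-10, -5+5=0, -5+6=1, -5+7=2, -5+10=5
a = 5: 5+5=10, 5+6=11, 5+7=12, 5+10=15
a = 6: 6+6=12, 6+7=13, 6+10=16
a = 7: 7+7=14, 7+10=17
a = 10: 10+10=20
Distinct sums: {-12, -11, -10, -1, 0, 1, 2, 4, 5, 10, 11, 12, 13, 14, 15, 16, 17, 20}
|A + A| = 18

|A + A| = 18


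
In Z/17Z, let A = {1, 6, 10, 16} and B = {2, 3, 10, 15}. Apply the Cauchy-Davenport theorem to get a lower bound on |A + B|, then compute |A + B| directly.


Cauchy-Davenport: |A + B| ≥ min(p, |A| + |B| - 1) for A, B nonempty in Z/pZ.
|A| = 4, |B| = 4, p = 17.
CD lower bound = min(17, 4 + 4 - 1) = min(17, 7) = 7.
Compute A + B mod 17 directly:
a = 1: 1+2=3, 1+3=4, 1+10=11, 1+15=16
a = 6: 6+2=8, 6+3=9, 6+10=16, 6+15=4
a = 10: 10+2=12, 10+3=13, 10+10=3, 10+15=8
a = 16: 16+2=1, 16+3=2, 16+10=9, 16+15=14
A + B = {1, 2, 3, 4, 8, 9, 11, 12, 13, 14, 16}, so |A + B| = 11.
Verify: 11 ≥ 7? Yes ✓.

CD lower bound = 7, actual |A + B| = 11.


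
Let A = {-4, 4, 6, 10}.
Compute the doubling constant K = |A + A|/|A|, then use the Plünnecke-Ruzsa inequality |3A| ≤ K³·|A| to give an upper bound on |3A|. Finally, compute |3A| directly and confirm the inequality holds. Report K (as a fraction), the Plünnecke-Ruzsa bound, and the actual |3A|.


|A| = 4.
Step 1: Compute A + A by enumerating all 16 pairs.
A + A = {-8, 0, 2, 6, 8, 10, 12, 14, 16, 20}, so |A + A| = 10.
Step 2: Doubling constant K = |A + A|/|A| = 10/4 = 10/4 ≈ 2.5000.
Step 3: Plünnecke-Ruzsa gives |3A| ≤ K³·|A| = (2.5000)³ · 4 ≈ 62.5000.
Step 4: Compute 3A = A + A + A directly by enumerating all triples (a,b,c) ∈ A³; |3A| = 17.
Step 5: Check 17 ≤ 62.5000? Yes ✓.

K = 10/4, Plünnecke-Ruzsa bound K³|A| ≈ 62.5000, |3A| = 17, inequality holds.


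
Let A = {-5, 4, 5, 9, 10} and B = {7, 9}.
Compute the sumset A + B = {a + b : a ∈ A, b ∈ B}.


A + B = {a + b : a ∈ A, b ∈ B}.
Enumerate all |A|·|B| = 5·2 = 10 pairs (a, b) and collect distinct sums.
a = -5: -5+7=2, -5+9=4
a = 4: 4+7=11, 4+9=13
a = 5: 5+7=12, 5+9=14
a = 9: 9+7=16, 9+9=18
a = 10: 10+7=17, 10+9=19
Collecting distinct sums: A + B = {2, 4, 11, 12, 13, 14, 16, 17, 18, 19}
|A + B| = 10

A + B = {2, 4, 11, 12, 13, 14, 16, 17, 18, 19}


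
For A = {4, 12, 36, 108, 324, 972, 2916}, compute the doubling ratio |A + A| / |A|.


|A| = 7.
Compute A + A by enumerating all 49 pairs.
A + A = {8, 16, 24, 40, 48, 72, 112, 120, 144, 216, 328, 336, 360, 432, 648, 976, 984, 1008, 1080, 1296, 1944, 2920, 2928, 2952, 3024, 3240, 3888, 5832}, so |A + A| = 28.
K = |A + A| / |A| = 28/7 = 4/1 ≈ 4.0000.
Reference: AP of size 7 gives K = 13/7 ≈ 1.8571; a fully generic set of size 7 gives K ≈ 4.0000.

|A| = 7, |A + A| = 28, K = 28/7 = 4/1.


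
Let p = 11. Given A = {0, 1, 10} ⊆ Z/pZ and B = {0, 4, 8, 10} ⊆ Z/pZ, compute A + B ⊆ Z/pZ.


Work in Z/11Z: reduce every sum a + b modulo 11.
Enumerate all 12 pairs:
a = 0: 0+0=0, 0+4=4, 0+8=8, 0+10=10
a = 1: 1+0=1, 1+4=5, 1+8=9, 1+10=0
a = 10: 10+0=10, 10+4=3, 10+8=7, 10+10=9
Distinct residues collected: {0, 1, 3, 4, 5, 7, 8, 9, 10}
|A + B| = 9 (out of 11 total residues).

A + B = {0, 1, 3, 4, 5, 7, 8, 9, 10}


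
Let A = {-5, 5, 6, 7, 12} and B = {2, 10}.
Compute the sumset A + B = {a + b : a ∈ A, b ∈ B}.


A + B = {a + b : a ∈ A, b ∈ B}.
Enumerate all |A|·|B| = 5·2 = 10 pairs (a, b) and collect distinct sums.
a = -5: -5+2=-3, -5+10=5
a = 5: 5+2=7, 5+10=15
a = 6: 6+2=8, 6+10=16
a = 7: 7+2=9, 7+10=17
a = 12: 12+2=14, 12+10=22
Collecting distinct sums: A + B = {-3, 5, 7, 8, 9, 14, 15, 16, 17, 22}
|A + B| = 10

A + B = {-3, 5, 7, 8, 9, 14, 15, 16, 17, 22}


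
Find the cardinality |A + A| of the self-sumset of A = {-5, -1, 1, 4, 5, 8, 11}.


A + A = {a + a' : a, a' ∈ A}; |A| = 7.
General bounds: 2|A| - 1 ≤ |A + A| ≤ |A|(|A|+1)/2, i.e. 13 ≤ |A + A| ≤ 28.
Lower bound 2|A|-1 is attained iff A is an arithmetic progression.
Enumerate sums a + a' for a ≤ a' (symmetric, so this suffices):
a = -5: -5+-5=-10, -5+-1=-6, -5+1=-4, -5+4=-1, -5+5=0, -5+8=3, -5+11=6
a = -1: -1+-1=-2, -1+1=0, -1+4=3, -1+5=4, -1+8=7, -1+11=10
a = 1: 1+1=2, 1+4=5, 1+5=6, 1+8=9, 1+11=12
a = 4: 4+4=8, 4+5=9, 4+8=12, 4+11=15
a = 5: 5+5=10, 5+8=13, 5+11=16
a = 8: 8+8=16, 8+11=19
a = 11: 11+11=22
Distinct sums: {-10, -6, -4, -2, -1, 0, 2, 3, 4, 5, 6, 7, 8, 9, 10, 12, 13, 15, 16, 19, 22}
|A + A| = 21

|A + A| = 21


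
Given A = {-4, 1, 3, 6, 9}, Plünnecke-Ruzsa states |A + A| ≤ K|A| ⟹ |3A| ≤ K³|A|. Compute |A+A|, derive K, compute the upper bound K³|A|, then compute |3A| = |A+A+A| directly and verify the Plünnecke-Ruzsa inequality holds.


|A| = 5.
Step 1: Compute A + A by enumerating all 25 pairs.
A + A = {-8, -3, -1, 2, 4, 5, 6, 7, 9, 10, 12, 15, 18}, so |A + A| = 13.
Step 2: Doubling constant K = |A + A|/|A| = 13/5 = 13/5 ≈ 2.6000.
Step 3: Plünnecke-Ruzsa gives |3A| ≤ K³·|A| = (2.6000)³ · 5 ≈ 87.8800.
Step 4: Compute 3A = A + A + A directly by enumerating all triples (a,b,c) ∈ A³; |3A| = 25.
Step 5: Check 25 ≤ 87.8800? Yes ✓.

K = 13/5, Plünnecke-Ruzsa bound K³|A| ≈ 87.8800, |3A| = 25, inequality holds.


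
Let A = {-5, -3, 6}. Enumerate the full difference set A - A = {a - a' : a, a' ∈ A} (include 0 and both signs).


A - A = {a - a' : a, a' ∈ A}.
Compute a - a' for each ordered pair (a, a'):
a = -5: -5--5=0, -5--3=-2, -5-6=-11
a = -3: -3--5=2, -3--3=0, -3-6=-9
a = 6: 6--5=11, 6--3=9, 6-6=0
Collecting distinct values (and noting 0 appears from a-a):
A - A = {-11, -9, -2, 0, 2, 9, 11}
|A - A| = 7

A - A = {-11, -9, -2, 0, 2, 9, 11}


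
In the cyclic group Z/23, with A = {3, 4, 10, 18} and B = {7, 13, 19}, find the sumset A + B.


Work in Z/23Z: reduce every sum a + b modulo 23.
Enumerate all 12 pairs:
a = 3: 3+7=10, 3+13=16, 3+19=22
a = 4: 4+7=11, 4+13=17, 4+19=0
a = 10: 10+7=17, 10+13=0, 10+19=6
a = 18: 18+7=2, 18+13=8, 18+19=14
Distinct residues collected: {0, 2, 6, 8, 10, 11, 14, 16, 17, 22}
|A + B| = 10 (out of 23 total residues).

A + B = {0, 2, 6, 8, 10, 11, 14, 16, 17, 22}


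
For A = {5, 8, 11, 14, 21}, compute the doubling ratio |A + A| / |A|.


|A| = 5.
Compute A + A by enumerating all 25 pairs.
A + A = {10, 13, 16, 19, 22, 25, 26, 28, 29, 32, 35, 42}, so |A + A| = 12.
K = |A + A| / |A| = 12/5 (already in lowest terms) ≈ 2.4000.
Reference: AP of size 5 gives K = 9/5 ≈ 1.8000; a fully generic set of size 5 gives K ≈ 3.0000.

|A| = 5, |A + A| = 12, K = 12/5.


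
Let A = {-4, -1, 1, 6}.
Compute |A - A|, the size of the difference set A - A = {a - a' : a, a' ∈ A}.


A - A = {a - a' : a, a' ∈ A}; |A| = 4.
Bounds: 2|A|-1 ≤ |A - A| ≤ |A|² - |A| + 1, i.e. 7 ≤ |A - A| ≤ 13.
Note: 0 ∈ A - A always (from a - a). The set is symmetric: if d ∈ A - A then -d ∈ A - A.
Enumerate nonzero differences d = a - a' with a > a' (then include -d):
Positive differences: {2, 3, 5, 7, 10}
Full difference set: {0} ∪ (positive diffs) ∪ (negative diffs).
|A - A| = 1 + 2·5 = 11 (matches direct enumeration: 11).

|A - A| = 11


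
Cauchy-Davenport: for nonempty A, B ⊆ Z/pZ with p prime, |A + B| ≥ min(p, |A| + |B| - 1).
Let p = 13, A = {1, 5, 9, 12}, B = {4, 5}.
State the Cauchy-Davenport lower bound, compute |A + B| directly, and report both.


Cauchy-Davenport: |A + B| ≥ min(p, |A| + |B| - 1) for A, B nonempty in Z/pZ.
|A| = 4, |B| = 2, p = 13.
CD lower bound = min(13, 4 + 2 - 1) = min(13, 5) = 5.
Compute A + B mod 13 directly:
a = 1: 1+4=5, 1+5=6
a = 5: 5+4=9, 5+5=10
a = 9: 9+4=0, 9+5=1
a = 12: 12+4=3, 12+5=4
A + B = {0, 1, 3, 4, 5, 6, 9, 10}, so |A + B| = 8.
Verify: 8 ≥ 5? Yes ✓.

CD lower bound = 5, actual |A + B| = 8.


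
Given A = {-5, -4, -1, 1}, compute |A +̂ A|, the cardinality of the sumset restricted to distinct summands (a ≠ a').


Restricted sumset: A +̂ A = {a + a' : a ∈ A, a' ∈ A, a ≠ a'}.
Equivalently, take A + A and drop any sum 2a that is achievable ONLY as a + a for a ∈ A (i.e. sums representable only with equal summands).
Enumerate pairs (a, a') with a < a' (symmetric, so each unordered pair gives one sum; this covers all a ≠ a'):
  -5 + -4 = -9
  -5 + -1 = -6
  -5 + 1 = -4
  -4 + -1 = -5
  -4 + 1 = -3
  -1 + 1 = 0
Collected distinct sums: {-9, -6, -5, -4, -3, 0}
|A +̂ A| = 6
(Reference bound: |A +̂ A| ≥ 2|A| - 3 for |A| ≥ 2, with |A| = 4 giving ≥ 5.)

|A +̂ A| = 6


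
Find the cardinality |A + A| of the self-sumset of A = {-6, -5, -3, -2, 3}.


A + A = {a + a' : a, a' ∈ A}; |A| = 5.
General bounds: 2|A| - 1 ≤ |A + A| ≤ |A|(|A|+1)/2, i.e. 9 ≤ |A + A| ≤ 15.
Lower bound 2|A|-1 is attained iff A is an arithmetic progression.
Enumerate sums a + a' for a ≤ a' (symmetric, so this suffices):
a = -6: -6+-6=-12, -6+-5=-11, -6+-3=-9, -6+-2=-8, -6+3=-3
a = -5: -5+-5=-10, -5+-3=-8, -5+-2=-7, -5+3=-2
a = -3: -3+-3=-6, -3+-2=-5, -3+3=0
a = -2: -2+-2=-4, -2+3=1
a = 3: 3+3=6
Distinct sums: {-12, -11, -10, -9, -8, -7, -6, -5, -4, -3, -2, 0, 1, 6}
|A + A| = 14

|A + A| = 14


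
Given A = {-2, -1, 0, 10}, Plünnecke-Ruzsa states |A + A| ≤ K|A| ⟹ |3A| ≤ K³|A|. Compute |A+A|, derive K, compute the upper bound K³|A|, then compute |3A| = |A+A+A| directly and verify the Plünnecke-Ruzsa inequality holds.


|A| = 4.
Step 1: Compute A + A by enumerating all 16 pairs.
A + A = {-4, -3, -2, -1, 0, 8, 9, 10, 20}, so |A + A| = 9.
Step 2: Doubling constant K = |A + A|/|A| = 9/4 = 9/4 ≈ 2.2500.
Step 3: Plünnecke-Ruzsa gives |3A| ≤ K³·|A| = (2.2500)³ · 4 ≈ 45.5625.
Step 4: Compute 3A = A + A + A directly by enumerating all triples (a,b,c) ∈ A³; |3A| = 16.
Step 5: Check 16 ≤ 45.5625? Yes ✓.

K = 9/4, Plünnecke-Ruzsa bound K³|A| ≈ 45.5625, |3A| = 16, inequality holds.


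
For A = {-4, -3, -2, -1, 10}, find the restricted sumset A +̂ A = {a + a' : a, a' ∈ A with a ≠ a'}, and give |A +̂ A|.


Restricted sumset: A +̂ A = {a + a' : a ∈ A, a' ∈ A, a ≠ a'}.
Equivalently, take A + A and drop any sum 2a that is achievable ONLY as a + a for a ∈ A (i.e. sums representable only with equal summands).
Enumerate pairs (a, a') with a < a' (symmetric, so each unordered pair gives one sum; this covers all a ≠ a'):
  -4 + -3 = -7
  -4 + -2 = -6
  -4 + -1 = -5
  -4 + 10 = 6
  -3 + -2 = -5
  -3 + -1 = -4
  -3 + 10 = 7
  -2 + -1 = -3
  -2 + 10 = 8
  -1 + 10 = 9
Collected distinct sums: {-7, -6, -5, -4, -3, 6, 7, 8, 9}
|A +̂ A| = 9
(Reference bound: |A +̂ A| ≥ 2|A| - 3 for |A| ≥ 2, with |A| = 5 giving ≥ 7.)

|A +̂ A| = 9


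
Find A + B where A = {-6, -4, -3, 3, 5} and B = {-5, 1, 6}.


A + B = {a + b : a ∈ A, b ∈ B}.
Enumerate all |A|·|B| = 5·3 = 15 pairs (a, b) and collect distinct sums.
a = -6: -6+-5=-11, -6+1=-5, -6+6=0
a = -4: -4+-5=-9, -4+1=-3, -4+6=2
a = -3: -3+-5=-8, -3+1=-2, -3+6=3
a = 3: 3+-5=-2, 3+1=4, 3+6=9
a = 5: 5+-5=0, 5+1=6, 5+6=11
Collecting distinct sums: A + B = {-11, -9, -8, -5, -3, -2, 0, 2, 3, 4, 6, 9, 11}
|A + B| = 13

A + B = {-11, -9, -8, -5, -3, -2, 0, 2, 3, 4, 6, 9, 11}


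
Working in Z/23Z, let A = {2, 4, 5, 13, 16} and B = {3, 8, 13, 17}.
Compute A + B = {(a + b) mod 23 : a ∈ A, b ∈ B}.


Work in Z/23Z: reduce every sum a + b modulo 23.
Enumerate all 20 pairs:
a = 2: 2+3=5, 2+8=10, 2+13=15, 2+17=19
a = 4: 4+3=7, 4+8=12, 4+13=17, 4+17=21
a = 5: 5+3=8, 5+8=13, 5+13=18, 5+17=22
a = 13: 13+3=16, 13+8=21, 13+13=3, 13+17=7
a = 16: 16+3=19, 16+8=1, 16+13=6, 16+17=10
Distinct residues collected: {1, 3, 5, 6, 7, 8, 10, 12, 13, 15, 16, 17, 18, 19, 21, 22}
|A + B| = 16 (out of 23 total residues).

A + B = {1, 3, 5, 6, 7, 8, 10, 12, 13, 15, 16, 17, 18, 19, 21, 22}


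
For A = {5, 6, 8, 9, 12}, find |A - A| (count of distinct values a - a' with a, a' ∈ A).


A - A = {a - a' : a, a' ∈ A}; |A| = 5.
Bounds: 2|A|-1 ≤ |A - A| ≤ |A|² - |A| + 1, i.e. 9 ≤ |A - A| ≤ 21.
Note: 0 ∈ A - A always (from a - a). The set is symmetric: if d ∈ A - A then -d ∈ A - A.
Enumerate nonzero differences d = a - a' with a > a' (then include -d):
Positive differences: {1, 2, 3, 4, 6, 7}
Full difference set: {0} ∪ (positive diffs) ∪ (negative diffs).
|A - A| = 1 + 2·6 = 13 (matches direct enumeration: 13).

|A - A| = 13


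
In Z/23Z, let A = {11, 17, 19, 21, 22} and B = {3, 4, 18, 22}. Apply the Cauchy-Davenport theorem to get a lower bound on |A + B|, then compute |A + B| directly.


Cauchy-Davenport: |A + B| ≥ min(p, |A| + |B| - 1) for A, B nonempty in Z/pZ.
|A| = 5, |B| = 4, p = 23.
CD lower bound = min(23, 5 + 4 - 1) = min(23, 8) = 8.
Compute A + B mod 23 directly:
a = 11: 11+3=14, 11+4=15, 11+18=6, 11+22=10
a = 17: 17+3=20, 17+4=21, 17+18=12, 17+22=16
a = 19: 19+3=22, 19+4=0, 19+18=14, 19+22=18
a = 21: 21+3=1, 21+4=2, 21+18=16, 21+22=20
a = 22: 22+3=2, 22+4=3, 22+18=17, 22+22=21
A + B = {0, 1, 2, 3, 6, 10, 12, 14, 15, 16, 17, 18, 20, 21, 22}, so |A + B| = 15.
Verify: 15 ≥ 8? Yes ✓.

CD lower bound = 8, actual |A + B| = 15.


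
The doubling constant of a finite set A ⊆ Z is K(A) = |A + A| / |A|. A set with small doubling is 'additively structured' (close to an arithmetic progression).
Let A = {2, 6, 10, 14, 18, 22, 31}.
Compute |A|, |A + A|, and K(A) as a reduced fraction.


|A| = 7.
Compute A + A by enumerating all 49 pairs.
A + A = {4, 8, 12, 16, 20, 24, 28, 32, 33, 36, 37, 40, 41, 44, 45, 49, 53, 62}, so |A + A| = 18.
K = |A + A| / |A| = 18/7 (already in lowest terms) ≈ 2.5714.
Reference: AP of size 7 gives K = 13/7 ≈ 1.8571; a fully generic set of size 7 gives K ≈ 4.0000.

|A| = 7, |A + A| = 18, K = 18/7.


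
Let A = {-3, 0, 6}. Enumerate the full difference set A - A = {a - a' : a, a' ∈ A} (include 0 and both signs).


A - A = {a - a' : a, a' ∈ A}.
Compute a - a' for each ordered pair (a, a'):
a = -3: -3--3=0, -3-0=-3, -3-6=-9
a = 0: 0--3=3, 0-0=0, 0-6=-6
a = 6: 6--3=9, 6-0=6, 6-6=0
Collecting distinct values (and noting 0 appears from a-a):
A - A = {-9, -6, -3, 0, 3, 6, 9}
|A - A| = 7

A - A = {-9, -6, -3, 0, 3, 6, 9}


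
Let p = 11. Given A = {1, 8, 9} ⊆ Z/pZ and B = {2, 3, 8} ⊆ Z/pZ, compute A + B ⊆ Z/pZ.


Work in Z/11Z: reduce every sum a + b modulo 11.
Enumerate all 9 pairs:
a = 1: 1+2=3, 1+3=4, 1+8=9
a = 8: 8+2=10, 8+3=0, 8+8=5
a = 9: 9+2=0, 9+3=1, 9+8=6
Distinct residues collected: {0, 1, 3, 4, 5, 6, 9, 10}
|A + B| = 8 (out of 11 total residues).

A + B = {0, 1, 3, 4, 5, 6, 9, 10}


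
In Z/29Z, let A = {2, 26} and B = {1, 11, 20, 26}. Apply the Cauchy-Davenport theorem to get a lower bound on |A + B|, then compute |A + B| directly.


Cauchy-Davenport: |A + B| ≥ min(p, |A| + |B| - 1) for A, B nonempty in Z/pZ.
|A| = 2, |B| = 4, p = 29.
CD lower bound = min(29, 2 + 4 - 1) = min(29, 5) = 5.
Compute A + B mod 29 directly:
a = 2: 2+1=3, 2+11=13, 2+20=22, 2+26=28
a = 26: 26+1=27, 26+11=8, 26+20=17, 26+26=23
A + B = {3, 8, 13, 17, 22, 23, 27, 28}, so |A + B| = 8.
Verify: 8 ≥ 5? Yes ✓.

CD lower bound = 5, actual |A + B| = 8.


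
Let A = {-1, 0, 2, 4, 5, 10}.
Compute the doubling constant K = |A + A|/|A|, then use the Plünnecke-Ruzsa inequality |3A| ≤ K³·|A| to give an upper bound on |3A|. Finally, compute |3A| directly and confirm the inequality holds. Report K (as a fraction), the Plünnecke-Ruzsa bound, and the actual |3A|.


|A| = 6.
Step 1: Compute A + A by enumerating all 36 pairs.
A + A = {-2, -1, 0, 1, 2, 3, 4, 5, 6, 7, 8, 9, 10, 12, 14, 15, 20}, so |A + A| = 17.
Step 2: Doubling constant K = |A + A|/|A| = 17/6 = 17/6 ≈ 2.8333.
Step 3: Plünnecke-Ruzsa gives |3A| ≤ K³·|A| = (2.8333)³ · 6 ≈ 136.4722.
Step 4: Compute 3A = A + A + A directly by enumerating all triples (a,b,c) ∈ A³; |3A| = 28.
Step 5: Check 28 ≤ 136.4722? Yes ✓.

K = 17/6, Plünnecke-Ruzsa bound K³|A| ≈ 136.4722, |3A| = 28, inequality holds.


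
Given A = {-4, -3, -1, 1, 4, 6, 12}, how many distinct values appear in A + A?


A + A = {a + a' : a, a' ∈ A}; |A| = 7.
General bounds: 2|A| - 1 ≤ |A + A| ≤ |A|(|A|+1)/2, i.e. 13 ≤ |A + A| ≤ 28.
Lower bound 2|A|-1 is attained iff A is an arithmetic progression.
Enumerate sums a + a' for a ≤ a' (symmetric, so this suffices):
a = -4: -4+-4=-8, -4+-3=-7, -4+-1=-5, -4+1=-3, -4+4=0, -4+6=2, -4+12=8
a = -3: -3+-3=-6, -3+-1=-4, -3+1=-2, -3+4=1, -3+6=3, -3+12=9
a = -1: -1+-1=-2, -1+1=0, -1+4=3, -1+6=5, -1+12=11
a = 1: 1+1=2, 1+4=5, 1+6=7, 1+12=13
a = 4: 4+4=8, 4+6=10, 4+12=16
a = 6: 6+6=12, 6+12=18
a = 12: 12+12=24
Distinct sums: {-8, -7, -6, -5, -4, -3, -2, 0, 1, 2, 3, 5, 7, 8, 9, 10, 11, 12, 13, 16, 18, 24}
|A + A| = 22

|A + A| = 22


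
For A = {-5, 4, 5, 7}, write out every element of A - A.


A - A = {a - a' : a, a' ∈ A}.
Compute a - a' for each ordered pair (a, a'):
a = -5: -5--5=0, -5-4=-9, -5-5=-10, -5-7=-12
a = 4: 4--5=9, 4-4=0, 4-5=-1, 4-7=-3
a = 5: 5--5=10, 5-4=1, 5-5=0, 5-7=-2
a = 7: 7--5=12, 7-4=3, 7-5=2, 7-7=0
Collecting distinct values (and noting 0 appears from a-a):
A - A = {-12, -10, -9, -3, -2, -1, 0, 1, 2, 3, 9, 10, 12}
|A - A| = 13

A - A = {-12, -10, -9, -3, -2, -1, 0, 1, 2, 3, 9, 10, 12}


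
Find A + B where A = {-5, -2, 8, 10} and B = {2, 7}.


A + B = {a + b : a ∈ A, b ∈ B}.
Enumerate all |A|·|B| = 4·2 = 8 pairs (a, b) and collect distinct sums.
a = -5: -5+2=-3, -5+7=2
a = -2: -2+2=0, -2+7=5
a = 8: 8+2=10, 8+7=15
a = 10: 10+2=12, 10+7=17
Collecting distinct sums: A + B = {-3, 0, 2, 5, 10, 12, 15, 17}
|A + B| = 8

A + B = {-3, 0, 2, 5, 10, 12, 15, 17}


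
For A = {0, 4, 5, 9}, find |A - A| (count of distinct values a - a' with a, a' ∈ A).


A - A = {a - a' : a, a' ∈ A}; |A| = 4.
Bounds: 2|A|-1 ≤ |A - A| ≤ |A|² - |A| + 1, i.e. 7 ≤ |A - A| ≤ 13.
Note: 0 ∈ A - A always (from a - a). The set is symmetric: if d ∈ A - A then -d ∈ A - A.
Enumerate nonzero differences d = a - a' with a > a' (then include -d):
Positive differences: {1, 4, 5, 9}
Full difference set: {0} ∪ (positive diffs) ∪ (negative diffs).
|A - A| = 1 + 2·4 = 9 (matches direct enumeration: 9).

|A - A| = 9


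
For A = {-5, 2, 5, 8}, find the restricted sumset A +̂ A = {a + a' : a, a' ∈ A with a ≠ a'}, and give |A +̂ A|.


Restricted sumset: A +̂ A = {a + a' : a ∈ A, a' ∈ A, a ≠ a'}.
Equivalently, take A + A and drop any sum 2a that is achievable ONLY as a + a for a ∈ A (i.e. sums representable only with equal summands).
Enumerate pairs (a, a') with a < a' (symmetric, so each unordered pair gives one sum; this covers all a ≠ a'):
  -5 + 2 = -3
  -5 + 5 = 0
  -5 + 8 = 3
  2 + 5 = 7
  2 + 8 = 10
  5 + 8 = 13
Collected distinct sums: {-3, 0, 3, 7, 10, 13}
|A +̂ A| = 6
(Reference bound: |A +̂ A| ≥ 2|A| - 3 for |A| ≥ 2, with |A| = 4 giving ≥ 5.)

|A +̂ A| = 6


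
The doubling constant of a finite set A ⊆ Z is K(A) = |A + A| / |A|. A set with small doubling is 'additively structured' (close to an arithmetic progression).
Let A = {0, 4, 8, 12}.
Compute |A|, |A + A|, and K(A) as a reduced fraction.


|A| = 4.
Compute A + A by enumerating all 16 pairs.
A + A = {0, 4, 8, 12, 16, 20, 24}, so |A + A| = 7.
K = |A + A| / |A| = 7/4 (already in lowest terms) ≈ 1.7500.
Reference: AP of size 4 gives K = 7/4 ≈ 1.7500; a fully generic set of size 4 gives K ≈ 2.5000.

|A| = 4, |A + A| = 7, K = 7/4.


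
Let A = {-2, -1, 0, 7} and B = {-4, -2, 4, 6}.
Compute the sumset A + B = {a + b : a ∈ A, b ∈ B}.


A + B = {a + b : a ∈ A, b ∈ B}.
Enumerate all |A|·|B| = 4·4 = 16 pairs (a, b) and collect distinct sums.
a = -2: -2+-4=-6, -2+-2=-4, -2+4=2, -2+6=4
a = -1: -1+-4=-5, -1+-2=-3, -1+4=3, -1+6=5
a = 0: 0+-4=-4, 0+-2=-2, 0+4=4, 0+6=6
a = 7: 7+-4=3, 7+-2=5, 7+4=11, 7+6=13
Collecting distinct sums: A + B = {-6, -5, -4, -3, -2, 2, 3, 4, 5, 6, 11, 13}
|A + B| = 12

A + B = {-6, -5, -4, -3, -2, 2, 3, 4, 5, 6, 11, 13}


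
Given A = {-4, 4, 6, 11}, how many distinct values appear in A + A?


A + A = {a + a' : a, a' ∈ A}; |A| = 4.
General bounds: 2|A| - 1 ≤ |A + A| ≤ |A|(|A|+1)/2, i.e. 7 ≤ |A + A| ≤ 10.
Lower bound 2|A|-1 is attained iff A is an arithmetic progression.
Enumerate sums a + a' for a ≤ a' (symmetric, so this suffices):
a = -4: -4+-4=-8, -4+4=0, -4+6=2, -4+11=7
a = 4: 4+4=8, 4+6=10, 4+11=15
a = 6: 6+6=12, 6+11=17
a = 11: 11+11=22
Distinct sums: {-8, 0, 2, 7, 8, 10, 12, 15, 17, 22}
|A + A| = 10

|A + A| = 10


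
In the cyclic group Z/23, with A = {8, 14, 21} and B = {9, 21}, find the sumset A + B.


Work in Z/23Z: reduce every sum a + b modulo 23.
Enumerate all 6 pairs:
a = 8: 8+9=17, 8+21=6
a = 14: 14+9=0, 14+21=12
a = 21: 21+9=7, 21+21=19
Distinct residues collected: {0, 6, 7, 12, 17, 19}
|A + B| = 6 (out of 23 total residues).

A + B = {0, 6, 7, 12, 17, 19}


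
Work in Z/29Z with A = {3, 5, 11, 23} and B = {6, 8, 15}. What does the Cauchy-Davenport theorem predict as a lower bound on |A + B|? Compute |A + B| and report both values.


Cauchy-Davenport: |A + B| ≥ min(p, |A| + |B| - 1) for A, B nonempty in Z/pZ.
|A| = 4, |B| = 3, p = 29.
CD lower bound = min(29, 4 + 3 - 1) = min(29, 6) = 6.
Compute A + B mod 29 directly:
a = 3: 3+6=9, 3+8=11, 3+15=18
a = 5: 5+6=11, 5+8=13, 5+15=20
a = 11: 11+6=17, 11+8=19, 11+15=26
a = 23: 23+6=0, 23+8=2, 23+15=9
A + B = {0, 2, 9, 11, 13, 17, 18, 19, 20, 26}, so |A + B| = 10.
Verify: 10 ≥ 6? Yes ✓.

CD lower bound = 6, actual |A + B| = 10.


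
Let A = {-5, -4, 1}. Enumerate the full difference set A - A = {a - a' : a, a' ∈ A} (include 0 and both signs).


A - A = {a - a' : a, a' ∈ A}.
Compute a - a' for each ordered pair (a, a'):
a = -5: -5--5=0, -5--4=-1, -5-1=-6
a = -4: -4--5=1, -4--4=0, -4-1=-5
a = 1: 1--5=6, 1--4=5, 1-1=0
Collecting distinct values (and noting 0 appears from a-a):
A - A = {-6, -5, -1, 0, 1, 5, 6}
|A - A| = 7

A - A = {-6, -5, -1, 0, 1, 5, 6}


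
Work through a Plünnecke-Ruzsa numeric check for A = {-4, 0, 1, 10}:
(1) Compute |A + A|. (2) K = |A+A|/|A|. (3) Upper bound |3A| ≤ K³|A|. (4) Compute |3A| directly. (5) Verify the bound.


|A| = 4.
Step 1: Compute A + A by enumerating all 16 pairs.
A + A = {-8, -4, -3, 0, 1, 2, 6, 10, 11, 20}, so |A + A| = 10.
Step 2: Doubling constant K = |A + A|/|A| = 10/4 = 10/4 ≈ 2.5000.
Step 3: Plünnecke-Ruzsa gives |3A| ≤ K³·|A| = (2.5000)³ · 4 ≈ 62.5000.
Step 4: Compute 3A = A + A + A directly by enumerating all triples (a,b,c) ∈ A³; |3A| = 19.
Step 5: Check 19 ≤ 62.5000? Yes ✓.

K = 10/4, Plünnecke-Ruzsa bound K³|A| ≈ 62.5000, |3A| = 19, inequality holds.


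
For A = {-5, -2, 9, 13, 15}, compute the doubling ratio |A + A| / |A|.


|A| = 5.
Compute A + A by enumerating all 25 pairs.
A + A = {-10, -7, -4, 4, 7, 8, 10, 11, 13, 18, 22, 24, 26, 28, 30}, so |A + A| = 15.
K = |A + A| / |A| = 15/5 = 3/1 ≈ 3.0000.
Reference: AP of size 5 gives K = 9/5 ≈ 1.8000; a fully generic set of size 5 gives K ≈ 3.0000.

|A| = 5, |A + A| = 15, K = 15/5 = 3/1.


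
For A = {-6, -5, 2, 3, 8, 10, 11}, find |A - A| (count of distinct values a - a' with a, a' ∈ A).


A - A = {a - a' : a, a' ∈ A}; |A| = 7.
Bounds: 2|A|-1 ≤ |A - A| ≤ |A|² - |A| + 1, i.e. 13 ≤ |A - A| ≤ 43.
Note: 0 ∈ A - A always (from a - a). The set is symmetric: if d ∈ A - A then -d ∈ A - A.
Enumerate nonzero differences d = a - a' with a > a' (then include -d):
Positive differences: {1, 2, 3, 5, 6, 7, 8, 9, 13, 14, 15, 16, 17}
Full difference set: {0} ∪ (positive diffs) ∪ (negative diffs).
|A - A| = 1 + 2·13 = 27 (matches direct enumeration: 27).

|A - A| = 27


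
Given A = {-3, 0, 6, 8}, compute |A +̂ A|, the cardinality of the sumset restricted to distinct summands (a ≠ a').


Restricted sumset: A +̂ A = {a + a' : a ∈ A, a' ∈ A, a ≠ a'}.
Equivalently, take A + A and drop any sum 2a that is achievable ONLY as a + a for a ∈ A (i.e. sums representable only with equal summands).
Enumerate pairs (a, a') with a < a' (symmetric, so each unordered pair gives one sum; this covers all a ≠ a'):
  -3 + 0 = -3
  -3 + 6 = 3
  -3 + 8 = 5
  0 + 6 = 6
  0 + 8 = 8
  6 + 8 = 14
Collected distinct sums: {-3, 3, 5, 6, 8, 14}
|A +̂ A| = 6
(Reference bound: |A +̂ A| ≥ 2|A| - 3 for |A| ≥ 2, with |A| = 4 giving ≥ 5.)

|A +̂ A| = 6


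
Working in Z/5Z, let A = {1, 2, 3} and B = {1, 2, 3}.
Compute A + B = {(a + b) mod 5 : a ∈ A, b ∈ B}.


Work in Z/5Z: reduce every sum a + b modulo 5.
Enumerate all 9 pairs:
a = 1: 1+1=2, 1+2=3, 1+3=4
a = 2: 2+1=3, 2+2=4, 2+3=0
a = 3: 3+1=4, 3+2=0, 3+3=1
Distinct residues collected: {0, 1, 2, 3, 4}
|A + B| = 5 (out of 5 total residues).

A + B = {0, 1, 2, 3, 4}


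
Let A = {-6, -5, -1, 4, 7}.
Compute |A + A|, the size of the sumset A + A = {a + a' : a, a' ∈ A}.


A + A = {a + a' : a, a' ∈ A}; |A| = 5.
General bounds: 2|A| - 1 ≤ |A + A| ≤ |A|(|A|+1)/2, i.e. 9 ≤ |A + A| ≤ 15.
Lower bound 2|A|-1 is attained iff A is an arithmetic progression.
Enumerate sums a + a' for a ≤ a' (symmetric, so this suffices):
a = -6: -6+-6=-12, -6+-5=-11, -6+-1=-7, -6+4=-2, -6+7=1
a = -5: -5+-5=-10, -5+-1=-6, -5+4=-1, -5+7=2
a = -1: -1+-1=-2, -1+4=3, -1+7=6
a = 4: 4+4=8, 4+7=11
a = 7: 7+7=14
Distinct sums: {-12, -11, -10, -7, -6, -2, -1, 1, 2, 3, 6, 8, 11, 14}
|A + A| = 14

|A + A| = 14


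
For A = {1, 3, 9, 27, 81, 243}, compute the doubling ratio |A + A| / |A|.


|A| = 6.
Compute A + A by enumerating all 36 pairs.
A + A = {2, 4, 6, 10, 12, 18, 28, 30, 36, 54, 82, 84, 90, 108, 162, 244, 246, 252, 270, 324, 486}, so |A + A| = 21.
K = |A + A| / |A| = 21/6 = 7/2 ≈ 3.5000.
Reference: AP of size 6 gives K = 11/6 ≈ 1.8333; a fully generic set of size 6 gives K ≈ 3.5000.

|A| = 6, |A + A| = 21, K = 21/6 = 7/2.


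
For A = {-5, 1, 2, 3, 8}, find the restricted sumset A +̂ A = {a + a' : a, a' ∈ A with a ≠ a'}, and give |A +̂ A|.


Restricted sumset: A +̂ A = {a + a' : a ∈ A, a' ∈ A, a ≠ a'}.
Equivalently, take A + A and drop any sum 2a that is achievable ONLY as a + a for a ∈ A (i.e. sums representable only with equal summands).
Enumerate pairs (a, a') with a < a' (symmetric, so each unordered pair gives one sum; this covers all a ≠ a'):
  -5 + 1 = -4
  -5 + 2 = -3
  -5 + 3 = -2
  -5 + 8 = 3
  1 + 2 = 3
  1 + 3 = 4
  1 + 8 = 9
  2 + 3 = 5
  2 + 8 = 10
  3 + 8 = 11
Collected distinct sums: {-4, -3, -2, 3, 4, 5, 9, 10, 11}
|A +̂ A| = 9
(Reference bound: |A +̂ A| ≥ 2|A| - 3 for |A| ≥ 2, with |A| = 5 giving ≥ 7.)

|A +̂ A| = 9


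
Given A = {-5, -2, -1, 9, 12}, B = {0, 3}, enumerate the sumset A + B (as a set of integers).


A + B = {a + b : a ∈ A, b ∈ B}.
Enumerate all |A|·|B| = 5·2 = 10 pairs (a, b) and collect distinct sums.
a = -5: -5+0=-5, -5+3=-2
a = -2: -2+0=-2, -2+3=1
a = -1: -1+0=-1, -1+3=2
a = 9: 9+0=9, 9+3=12
a = 12: 12+0=12, 12+3=15
Collecting distinct sums: A + B = {-5, -2, -1, 1, 2, 9, 12, 15}
|A + B| = 8

A + B = {-5, -2, -1, 1, 2, 9, 12, 15}


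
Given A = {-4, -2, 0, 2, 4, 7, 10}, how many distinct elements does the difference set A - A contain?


A - A = {a - a' : a, a' ∈ A}; |A| = 7.
Bounds: 2|A|-1 ≤ |A - A| ≤ |A|² - |A| + 1, i.e. 13 ≤ |A - A| ≤ 43.
Note: 0 ∈ A - A always (from a - a). The set is symmetric: if d ∈ A - A then -d ∈ A - A.
Enumerate nonzero differences d = a - a' with a > a' (then include -d):
Positive differences: {2, 3, 4, 5, 6, 7, 8, 9, 10, 11, 12, 14}
Full difference set: {0} ∪ (positive diffs) ∪ (negative diffs).
|A - A| = 1 + 2·12 = 25 (matches direct enumeration: 25).

|A - A| = 25


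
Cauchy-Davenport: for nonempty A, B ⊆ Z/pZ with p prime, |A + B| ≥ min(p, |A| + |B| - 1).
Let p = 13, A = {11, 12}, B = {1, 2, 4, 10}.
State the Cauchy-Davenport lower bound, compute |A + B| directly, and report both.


Cauchy-Davenport: |A + B| ≥ min(p, |A| + |B| - 1) for A, B nonempty in Z/pZ.
|A| = 2, |B| = 4, p = 13.
CD lower bound = min(13, 2 + 4 - 1) = min(13, 5) = 5.
Compute A + B mod 13 directly:
a = 11: 11+1=12, 11+2=0, 11+4=2, 11+10=8
a = 12: 12+1=0, 12+2=1, 12+4=3, 12+10=9
A + B = {0, 1, 2, 3, 8, 9, 12}, so |A + B| = 7.
Verify: 7 ≥ 5? Yes ✓.

CD lower bound = 5, actual |A + B| = 7.


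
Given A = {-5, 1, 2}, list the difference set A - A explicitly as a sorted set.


A - A = {a - a' : a, a' ∈ A}.
Compute a - a' for each ordered pair (a, a'):
a = -5: -5--5=0, -5-1=-6, -5-2=-7
a = 1: 1--5=6, 1-1=0, 1-2=-1
a = 2: 2--5=7, 2-1=1, 2-2=0
Collecting distinct values (and noting 0 appears from a-a):
A - A = {-7, -6, -1, 0, 1, 6, 7}
|A - A| = 7

A - A = {-7, -6, -1, 0, 1, 6, 7}


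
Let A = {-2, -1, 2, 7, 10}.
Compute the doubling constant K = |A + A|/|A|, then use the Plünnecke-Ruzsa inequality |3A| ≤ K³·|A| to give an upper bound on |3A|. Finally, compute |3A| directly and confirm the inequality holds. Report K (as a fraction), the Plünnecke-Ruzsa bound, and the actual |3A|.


|A| = 5.
Step 1: Compute A + A by enumerating all 25 pairs.
A + A = {-4, -3, -2, 0, 1, 4, 5, 6, 8, 9, 12, 14, 17, 20}, so |A + A| = 14.
Step 2: Doubling constant K = |A + A|/|A| = 14/5 = 14/5 ≈ 2.8000.
Step 3: Plünnecke-Ruzsa gives |3A| ≤ K³·|A| = (2.8000)³ · 5 ≈ 109.7600.
Step 4: Compute 3A = A + A + A directly by enumerating all triples (a,b,c) ∈ A³; |3A| = 28.
Step 5: Check 28 ≤ 109.7600? Yes ✓.

K = 14/5, Plünnecke-Ruzsa bound K³|A| ≈ 109.7600, |3A| = 28, inequality holds.


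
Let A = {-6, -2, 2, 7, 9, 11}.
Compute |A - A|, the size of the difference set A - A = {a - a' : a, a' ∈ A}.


A - A = {a - a' : a, a' ∈ A}; |A| = 6.
Bounds: 2|A|-1 ≤ |A - A| ≤ |A|² - |A| + 1, i.e. 11 ≤ |A - A| ≤ 31.
Note: 0 ∈ A - A always (from a - a). The set is symmetric: if d ∈ A - A then -d ∈ A - A.
Enumerate nonzero differences d = a - a' with a > a' (then include -d):
Positive differences: {2, 4, 5, 7, 8, 9, 11, 13, 15, 17}
Full difference set: {0} ∪ (positive diffs) ∪ (negative diffs).
|A - A| = 1 + 2·10 = 21 (matches direct enumeration: 21).

|A - A| = 21


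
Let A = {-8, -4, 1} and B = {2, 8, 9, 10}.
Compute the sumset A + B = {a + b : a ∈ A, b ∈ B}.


A + B = {a + b : a ∈ A, b ∈ B}.
Enumerate all |A|·|B| = 3·4 = 12 pairs (a, b) and collect distinct sums.
a = -8: -8+2=-6, -8+8=0, -8+9=1, -8+10=2
a = -4: -4+2=-2, -4+8=4, -4+9=5, -4+10=6
a = 1: 1+2=3, 1+8=9, 1+9=10, 1+10=11
Collecting distinct sums: A + B = {-6, -2, 0, 1, 2, 3, 4, 5, 6, 9, 10, 11}
|A + B| = 12

A + B = {-6, -2, 0, 1, 2, 3, 4, 5, 6, 9, 10, 11}


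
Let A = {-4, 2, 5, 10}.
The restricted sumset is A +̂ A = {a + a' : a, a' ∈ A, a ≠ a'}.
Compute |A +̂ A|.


Restricted sumset: A +̂ A = {a + a' : a ∈ A, a' ∈ A, a ≠ a'}.
Equivalently, take A + A and drop any sum 2a that is achievable ONLY as a + a for a ∈ A (i.e. sums representable only with equal summands).
Enumerate pairs (a, a') with a < a' (symmetric, so each unordered pair gives one sum; this covers all a ≠ a'):
  -4 + 2 = -2
  -4 + 5 = 1
  -4 + 10 = 6
  2 + 5 = 7
  2 + 10 = 12
  5 + 10 = 15
Collected distinct sums: {-2, 1, 6, 7, 12, 15}
|A +̂ A| = 6
(Reference bound: |A +̂ A| ≥ 2|A| - 3 for |A| ≥ 2, with |A| = 4 giving ≥ 5.)

|A +̂ A| = 6
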